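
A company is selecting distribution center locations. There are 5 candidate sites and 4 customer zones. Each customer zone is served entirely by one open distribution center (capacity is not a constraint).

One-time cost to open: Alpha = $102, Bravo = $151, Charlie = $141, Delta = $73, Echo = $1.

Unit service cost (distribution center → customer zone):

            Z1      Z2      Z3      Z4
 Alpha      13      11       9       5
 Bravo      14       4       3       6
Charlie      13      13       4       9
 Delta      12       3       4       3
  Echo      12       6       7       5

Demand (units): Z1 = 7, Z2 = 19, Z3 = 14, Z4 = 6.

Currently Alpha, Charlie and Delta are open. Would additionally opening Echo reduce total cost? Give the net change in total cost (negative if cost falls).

No — net change +1 (cost rises by 1).

Current service cost with {Alpha, Charlie, Delta}: 215.
Adding Echo: each customer zone re-picks its cheapest; new service cost 215, saving 0.
Extra fixed cost: 1. Net change = 1 − 0 = 1.
(Totals: 531 → 532.)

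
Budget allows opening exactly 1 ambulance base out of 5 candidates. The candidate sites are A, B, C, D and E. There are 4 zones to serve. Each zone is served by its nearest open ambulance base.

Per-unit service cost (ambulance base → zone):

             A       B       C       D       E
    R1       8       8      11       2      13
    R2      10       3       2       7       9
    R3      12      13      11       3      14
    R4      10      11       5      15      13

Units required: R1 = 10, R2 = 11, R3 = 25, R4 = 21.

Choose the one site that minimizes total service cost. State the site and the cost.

Choose D only; total service cost 487.

With exactly 1 open, each zone uses its cheapest among the chosen.
{D}: R1→D 2·10=20, R2→D 7·11=77, R3→D 3·25=75, R4→D 15·21=315. Service cost 487.
{C}: service cost 512
{B}: service cost 669
Among all 5 size-1 choices, {D} is lowest.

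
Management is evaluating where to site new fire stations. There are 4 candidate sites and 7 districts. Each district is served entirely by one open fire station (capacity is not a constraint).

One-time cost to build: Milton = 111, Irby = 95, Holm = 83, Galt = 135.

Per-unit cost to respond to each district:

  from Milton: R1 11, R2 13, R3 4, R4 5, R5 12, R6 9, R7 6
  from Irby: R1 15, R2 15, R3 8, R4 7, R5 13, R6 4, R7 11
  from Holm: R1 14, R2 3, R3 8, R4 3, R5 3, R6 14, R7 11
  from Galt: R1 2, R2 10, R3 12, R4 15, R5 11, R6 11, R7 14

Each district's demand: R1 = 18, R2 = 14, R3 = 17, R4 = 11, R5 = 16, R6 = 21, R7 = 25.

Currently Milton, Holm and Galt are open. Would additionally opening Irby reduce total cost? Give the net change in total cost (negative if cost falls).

Yes — net change −10 (cost falls by 10).

Current service cost with {Milton, Holm, Galt}: 566.
Adding Irby: each district re-picks its cheapest; new service cost 461, saving 105.
Extra fixed cost: 95. Net change = 95 − 105 = -10.
(Totals: 895 → 885.)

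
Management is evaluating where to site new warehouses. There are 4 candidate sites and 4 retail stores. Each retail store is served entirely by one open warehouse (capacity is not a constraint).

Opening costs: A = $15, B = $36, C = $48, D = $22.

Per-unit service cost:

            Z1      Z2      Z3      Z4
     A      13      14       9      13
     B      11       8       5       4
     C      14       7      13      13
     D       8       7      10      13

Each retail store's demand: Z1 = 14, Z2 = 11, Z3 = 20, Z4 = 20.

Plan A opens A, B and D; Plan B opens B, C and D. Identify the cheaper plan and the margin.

Plan A is cheaper by 33.

Plan A: {A, B, D}: Z1→D 8·14=112, Z2→D 7·11=77, Z3→B 5·20=100, Z4→B 4·20=80. Service 369; fixed 73; total 442.
Plan B: {B, C, D}: Z1→D 8·14=112, Z2→C 7·11=77, Z3→B 5·20=100, Z4→B 4·20=80. Service 369; fixed 106; total 475.
Difference: |442 − 475| = 33.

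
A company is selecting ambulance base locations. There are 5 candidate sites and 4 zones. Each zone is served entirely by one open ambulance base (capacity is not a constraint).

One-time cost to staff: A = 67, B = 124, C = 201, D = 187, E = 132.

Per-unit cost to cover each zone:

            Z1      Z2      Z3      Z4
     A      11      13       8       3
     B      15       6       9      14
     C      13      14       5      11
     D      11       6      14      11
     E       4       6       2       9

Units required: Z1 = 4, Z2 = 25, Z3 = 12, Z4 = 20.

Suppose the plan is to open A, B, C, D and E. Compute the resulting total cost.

Total cost: 961

Each zone is assigned to its cheapest site among the open ones.
{A, B, C, D, E}: Z1→E 4·4=16, Z2→B 6·25=150, Z3→E 2·12=24, Z4→A 3·20=60. Service 250; fixed 711; total 961.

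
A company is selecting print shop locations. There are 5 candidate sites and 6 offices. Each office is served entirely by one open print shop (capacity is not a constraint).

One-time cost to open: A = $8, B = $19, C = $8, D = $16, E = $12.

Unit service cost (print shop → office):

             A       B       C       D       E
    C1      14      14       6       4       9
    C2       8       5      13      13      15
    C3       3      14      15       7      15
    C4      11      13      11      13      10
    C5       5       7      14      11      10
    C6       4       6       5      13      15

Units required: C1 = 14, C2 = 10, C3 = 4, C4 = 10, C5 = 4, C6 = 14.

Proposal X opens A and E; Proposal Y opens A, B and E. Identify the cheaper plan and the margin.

Proposal Y is cheaper by 11.

Proposal X: {A, E}: C1→E 9·14=126, C2→A 8·10=80, C3→A 3·4=12, C4→E 10·10=100, C5→A 5·4=20, C6→A 4·14=56. Service 394; fixed 20; total 414.
Proposal Y: {A, B, E}: C1→E 9·14=126, C2→B 5·10=50, C3→A 3·4=12, C4→E 10·10=100, C5→A 5·4=20, C6→A 4·14=56. Service 364; fixed 39; total 403.
Difference: |414 − 403| = 11.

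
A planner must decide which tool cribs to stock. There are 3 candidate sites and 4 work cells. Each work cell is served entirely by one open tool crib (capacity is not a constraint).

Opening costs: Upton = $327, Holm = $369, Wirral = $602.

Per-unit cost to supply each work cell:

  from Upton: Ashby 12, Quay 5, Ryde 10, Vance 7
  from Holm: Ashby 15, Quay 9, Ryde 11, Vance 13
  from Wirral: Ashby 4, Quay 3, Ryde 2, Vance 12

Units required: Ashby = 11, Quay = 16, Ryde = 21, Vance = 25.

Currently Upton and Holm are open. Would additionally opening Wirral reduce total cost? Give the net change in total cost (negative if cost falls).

No — net change +314 (cost rises by 314).

Current service cost with {Upton, Holm}: 597.
Adding Wirral: each work cell re-picks its cheapest; new service cost 309, saving 288.
Extra fixed cost: 602. Net change = 602 − 288 = 314.
(Totals: 1293 → 1607.)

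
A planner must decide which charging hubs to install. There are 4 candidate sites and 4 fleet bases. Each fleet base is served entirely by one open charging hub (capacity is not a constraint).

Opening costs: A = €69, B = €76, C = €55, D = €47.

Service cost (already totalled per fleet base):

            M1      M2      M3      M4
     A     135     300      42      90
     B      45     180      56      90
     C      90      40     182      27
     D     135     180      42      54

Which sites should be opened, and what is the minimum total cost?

Open B and C; minimum total cost 299.

For any fixed open set, each fleet base goes to its cheapest open site; total = fixed + service.
{B, C}: M1→B 45, M2→C 40, M3→B 56, M4→C 27. Service 168; fixed 131; total 299.
{C, D}: M1→C 90, M2→C 40, M3→D 42, M4→C 27. Service 199; fixed 102; total 301.
{A, C}: M1→C 90, M2→C 40, M3→A 42, M4→C 27. Service 199; fixed 124; total 323.
{A, B, C, D}: M1→B 45, M2→C 40, M3→A 42, M4→C 27. Service 154; fixed 247; total 401.
No other subset beats 299.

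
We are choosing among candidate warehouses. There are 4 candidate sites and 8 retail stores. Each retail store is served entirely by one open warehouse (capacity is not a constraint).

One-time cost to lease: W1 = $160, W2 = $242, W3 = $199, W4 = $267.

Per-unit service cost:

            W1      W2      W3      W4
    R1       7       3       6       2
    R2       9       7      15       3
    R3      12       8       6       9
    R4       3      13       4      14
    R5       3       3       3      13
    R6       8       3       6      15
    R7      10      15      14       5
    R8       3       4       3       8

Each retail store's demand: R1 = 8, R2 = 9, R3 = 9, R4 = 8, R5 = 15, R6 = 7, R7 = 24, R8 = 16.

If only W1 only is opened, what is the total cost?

Total cost: 818

Each retail store is assigned to its cheapest site among the open ones.
{W1}: R1→W1 7·8=56, R2→W1 9·9=81, R3→W1 12·9=108, R4→W1 3·8=24, R5→W1 3·15=45, R6→W1 8·7=56, R7→W1 10·24=240, R8→W1 3·16=48. Service 658; fixed 160; total 818.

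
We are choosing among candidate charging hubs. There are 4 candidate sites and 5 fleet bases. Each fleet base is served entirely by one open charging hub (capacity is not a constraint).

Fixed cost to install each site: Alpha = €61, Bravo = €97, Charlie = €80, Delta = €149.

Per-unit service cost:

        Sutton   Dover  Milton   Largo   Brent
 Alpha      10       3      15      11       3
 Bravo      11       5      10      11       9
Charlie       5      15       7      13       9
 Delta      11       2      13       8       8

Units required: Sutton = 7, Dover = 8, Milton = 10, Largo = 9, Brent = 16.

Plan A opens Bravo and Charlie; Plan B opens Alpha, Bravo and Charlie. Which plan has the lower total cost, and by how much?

Plan A: {Bravo, Charlie}: Sutton→Charlie 5·7=35, Dover→Bravo 5·8=40, Milton→Charlie 7·10=70, Largo→Bravo 11·9=99, Brent→Bravo 9·16=144. Service 388; fixed 177; total 565.
Plan B: {Alpha, Bravo, Charlie}: Sutton→Charlie 5·7=35, Dover→Alpha 3·8=24, Milton→Charlie 7·10=70, Largo→Alpha 11·9=99, Brent→Alpha 3·16=48. Service 276; fixed 238; total 514.
Difference: |565 − 514| = 51.

Plan B is cheaper by 51.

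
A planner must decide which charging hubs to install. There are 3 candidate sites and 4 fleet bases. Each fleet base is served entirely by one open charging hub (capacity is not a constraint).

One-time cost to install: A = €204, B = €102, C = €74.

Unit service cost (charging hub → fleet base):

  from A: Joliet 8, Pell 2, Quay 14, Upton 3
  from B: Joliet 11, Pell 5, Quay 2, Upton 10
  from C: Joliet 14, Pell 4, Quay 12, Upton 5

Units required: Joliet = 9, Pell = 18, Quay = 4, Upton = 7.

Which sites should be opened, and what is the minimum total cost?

Open C only; minimum total cost 355.

For any fixed open set, each fleet base goes to its cheapest open site; total = fixed + service.
{C}: Joliet→C 14·9=126, Pell→C 4·18=72, Quay→C 12·4=48, Upton→C 5·7=35. Service 281; fixed 74; total 355.
{B}: Joliet→B 11·9=99, Pell→B 5·18=90, Quay→B 2·4=8, Upton→B 10·7=70. Service 267; fixed 102; total 369.
{A}: service 185 + fixed 204 = 389
{A, B, C}: Joliet→A 8·9=72, Pell→A 2·18=36, Quay→B 2·4=8, Upton→A 3·7=21. Service 137; fixed 380; total 517.
(All 7 nonempty subsets were checked; C only is lowest.)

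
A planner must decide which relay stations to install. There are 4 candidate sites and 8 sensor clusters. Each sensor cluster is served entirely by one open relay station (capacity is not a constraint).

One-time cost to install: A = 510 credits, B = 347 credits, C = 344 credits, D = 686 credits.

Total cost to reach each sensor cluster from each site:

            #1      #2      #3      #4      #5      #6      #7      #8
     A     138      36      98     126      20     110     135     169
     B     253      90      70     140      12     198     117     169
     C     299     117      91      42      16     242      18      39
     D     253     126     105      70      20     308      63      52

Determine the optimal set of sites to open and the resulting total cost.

Open C only; minimum total cost 1208.

For any fixed open set, each sensor cluster goes to its cheapest open site; total = fixed + service.
{C}: #1→C 299, #2→C 117, #3→C 91, #4→C 42, #5→C 16, #6→C 242, #7→C 18, #8→C 39. Service 864; fixed 344; total 1208.
{A}: service 832 + fixed 510 = 1342
{A, C}: #1→A 138, #2→A 36, #3→C 91, #4→C 42, #5→C 16, #6→A 110, #7→C 18, #8→C 39. Service 490; fixed 854; total 1344.
{A, B, C, D}: service 465 + fixed 1887 = 2352
No other subset beats 1208.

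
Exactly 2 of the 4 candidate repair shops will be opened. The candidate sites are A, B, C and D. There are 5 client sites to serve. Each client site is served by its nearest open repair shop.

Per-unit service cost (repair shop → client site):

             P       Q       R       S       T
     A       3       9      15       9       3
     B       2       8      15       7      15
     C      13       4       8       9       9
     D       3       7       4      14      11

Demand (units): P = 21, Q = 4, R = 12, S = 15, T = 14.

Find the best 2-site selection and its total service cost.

With exactly 2 open, each client site uses its cheapest among the chosen.
{A, D}: P→A 3·21=63, Q→D 7·4=28, R→D 4·12=48, S→A 9·15=135, T→A 3·14=42. Service cost 316.
{A, C}: service cost 352
{B, D}: service cost 377
Among all 6 size-2 choices, {A, D} is lowest.

Choose A and D; total service cost 316.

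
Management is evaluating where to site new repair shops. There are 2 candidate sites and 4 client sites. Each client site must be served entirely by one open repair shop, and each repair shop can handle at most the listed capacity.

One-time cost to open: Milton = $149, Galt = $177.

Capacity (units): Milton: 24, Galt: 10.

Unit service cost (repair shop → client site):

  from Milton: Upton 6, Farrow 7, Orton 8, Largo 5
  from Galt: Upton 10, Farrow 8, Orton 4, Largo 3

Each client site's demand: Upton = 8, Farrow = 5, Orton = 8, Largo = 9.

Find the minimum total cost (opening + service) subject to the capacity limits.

Minimum total cost: 486

Open {Milton, Galt}: Upton→Milton 6·8=48, Farrow→Milton 7·5=35, Orton→Galt 4·8=32, Largo→Milton 5·9=45.
Loads: Milton carries 22/24, Galt carries 8/10. Service 160; fixed 326; total 486.
Next best feasible plan costs 500.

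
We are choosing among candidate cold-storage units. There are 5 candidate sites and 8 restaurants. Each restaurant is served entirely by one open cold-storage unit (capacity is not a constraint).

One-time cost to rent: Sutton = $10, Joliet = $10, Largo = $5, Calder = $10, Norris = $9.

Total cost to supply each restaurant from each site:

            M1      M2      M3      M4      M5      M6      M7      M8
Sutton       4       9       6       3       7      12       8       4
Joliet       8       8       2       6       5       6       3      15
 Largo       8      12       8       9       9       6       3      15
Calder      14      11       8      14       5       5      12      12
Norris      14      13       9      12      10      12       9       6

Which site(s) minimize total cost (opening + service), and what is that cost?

Open Sutton and Joliet; minimum total cost 55.

For any fixed open set, each restaurant goes to its cheapest open site; total = fixed + service.
{Sutton, Joliet}: M1→Sutton 4, M2→Joliet 8, M3→Joliet 2, M4→Sutton 3, M5→Joliet 5, M6→Joliet 6, M7→Joliet 3, M8→Sutton 4. Service 35; fixed 20; total 55.
{Sutton, Largo}: service 42 + fixed 15 = 57
{Sutton, Joliet, Largo}: M1→Sutton 4, M2→Joliet 8, M3→Joliet 2, M4→Sutton 3, M5→Joliet 5, M6→Joliet 6, M7→Joliet 3, M8→Sutton 4. Service 35; fixed 25; total 60.
{Sutton, Joliet, Largo, Calder, Norris}: M1→Sutton 4, M2→Joliet 8, M3→Joliet 2, M4→Sutton 3, M5→Joliet 5, M6→Calder 5, M7→Joliet 3, M8→Sutton 4. Service 34; fixed 44; total 78.
No other subset beats 55.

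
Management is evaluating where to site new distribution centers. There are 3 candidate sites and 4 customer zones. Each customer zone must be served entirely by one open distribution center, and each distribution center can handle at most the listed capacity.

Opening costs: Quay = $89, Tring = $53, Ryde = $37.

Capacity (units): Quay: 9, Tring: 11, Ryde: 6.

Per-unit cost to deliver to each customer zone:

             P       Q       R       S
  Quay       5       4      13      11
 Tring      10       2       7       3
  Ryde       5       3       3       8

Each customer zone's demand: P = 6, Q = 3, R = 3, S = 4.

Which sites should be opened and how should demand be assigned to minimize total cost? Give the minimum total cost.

Open {Tring, Ryde}: P→Ryde 5·6=30, Q→Tring 2·3=6, R→Tring 7·3=21, S→Tring 3·4=12.
Loads: Tring carries 10/11, Ryde carries 6/6. Service 69; fixed 90; total 159.
Next best feasible plan costs 180.

Minimum total cost: 159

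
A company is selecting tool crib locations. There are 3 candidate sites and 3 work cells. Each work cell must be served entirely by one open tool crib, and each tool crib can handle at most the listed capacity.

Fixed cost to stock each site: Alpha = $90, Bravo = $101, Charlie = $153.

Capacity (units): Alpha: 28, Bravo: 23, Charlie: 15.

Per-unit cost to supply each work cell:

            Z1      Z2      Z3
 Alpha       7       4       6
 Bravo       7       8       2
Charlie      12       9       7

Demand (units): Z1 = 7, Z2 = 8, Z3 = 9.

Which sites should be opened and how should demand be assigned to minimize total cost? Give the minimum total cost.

Minimum total cost: 225

Open {Alpha}: Z1→Alpha 7·7=49, Z2→Alpha 4·8=32, Z3→Alpha 6·9=54.
Loads: Alpha carries 24/28. Service 135; fixed 90; total 225.
Next best feasible plan costs 290.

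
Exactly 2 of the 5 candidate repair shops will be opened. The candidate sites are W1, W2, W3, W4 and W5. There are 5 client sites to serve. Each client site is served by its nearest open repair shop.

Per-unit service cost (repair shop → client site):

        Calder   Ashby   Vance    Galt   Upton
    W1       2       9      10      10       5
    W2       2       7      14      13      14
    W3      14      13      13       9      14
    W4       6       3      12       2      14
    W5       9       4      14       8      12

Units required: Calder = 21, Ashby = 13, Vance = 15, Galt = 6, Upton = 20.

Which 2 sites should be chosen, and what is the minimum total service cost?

Choose W1 and W4; total service cost 343.

With exactly 2 open, each client site uses its cheapest among the chosen.
{W1, W4}: Calder→W1 2·21=42, Ashby→W4 3·13=39, Vance→W1 10·15=150, Galt→W4 2·6=12, Upton→W1 5·20=100. Service cost 343.
{W1, W5}: service cost 392
{W1, W2}: service cost 443
Among all 10 size-2 choices, {W1, W4} is lowest.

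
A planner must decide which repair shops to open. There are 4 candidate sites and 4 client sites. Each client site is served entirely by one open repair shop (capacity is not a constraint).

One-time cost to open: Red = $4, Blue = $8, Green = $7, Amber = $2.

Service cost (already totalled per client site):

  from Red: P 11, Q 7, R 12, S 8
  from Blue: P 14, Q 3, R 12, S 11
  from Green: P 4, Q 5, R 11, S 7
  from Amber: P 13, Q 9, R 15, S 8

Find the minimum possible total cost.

Minimum total cost: 34

For any fixed open set, each client site goes to its cheapest open site; total = fixed + service.
{Green}: P→Green 4, Q→Green 5, R→Green 11, S→Green 7. Service 27; fixed 7; total 34.
{Green, Amber}: service 27 + fixed 9 = 36
{Red, Green}: service 27 + fixed 11 = 38
{Red, Blue, Green, Amber}: service 25 + fixed 21 = 46
No other subset beats 34.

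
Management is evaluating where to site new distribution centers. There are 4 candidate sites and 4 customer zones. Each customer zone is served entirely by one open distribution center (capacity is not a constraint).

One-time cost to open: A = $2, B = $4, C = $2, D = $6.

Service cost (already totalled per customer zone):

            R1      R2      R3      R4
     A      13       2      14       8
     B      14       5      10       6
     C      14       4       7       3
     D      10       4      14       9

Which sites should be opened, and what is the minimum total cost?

Open A and C; minimum total cost 29.

For any fixed open set, each customer zone goes to its cheapest open site; total = fixed + service.
{A, C}: R1→A 13, R2→A 2, R3→C 7, R4→C 3. Service 25; fixed 4; total 29.
{C}: service 28 + fixed 2 = 30
{A, C, D}: R1→D 10, R2→A 2, R3→C 7, R4→C 3. Service 22; fixed 10; total 32.
{A, B, C, D}: R1→D 10, R2→A 2, R3→C 7, R4→C 3. Service 22; fixed 14; total 36.
No other subset beats 29.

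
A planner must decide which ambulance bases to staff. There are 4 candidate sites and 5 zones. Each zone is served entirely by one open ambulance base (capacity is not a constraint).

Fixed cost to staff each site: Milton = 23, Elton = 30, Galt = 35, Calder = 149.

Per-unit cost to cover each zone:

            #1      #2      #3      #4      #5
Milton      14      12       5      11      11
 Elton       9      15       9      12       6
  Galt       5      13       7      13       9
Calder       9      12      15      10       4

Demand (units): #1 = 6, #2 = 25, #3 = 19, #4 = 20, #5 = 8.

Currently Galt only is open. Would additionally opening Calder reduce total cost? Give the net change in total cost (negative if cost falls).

No — net change +24 (cost rises by 24).

Current service cost with {Galt}: 820.
Adding Calder: each zone re-picks its cheapest; new service cost 695, saving 125.
Extra fixed cost: 149. Net change = 149 − 125 = 24.
(Totals: 855 → 879.)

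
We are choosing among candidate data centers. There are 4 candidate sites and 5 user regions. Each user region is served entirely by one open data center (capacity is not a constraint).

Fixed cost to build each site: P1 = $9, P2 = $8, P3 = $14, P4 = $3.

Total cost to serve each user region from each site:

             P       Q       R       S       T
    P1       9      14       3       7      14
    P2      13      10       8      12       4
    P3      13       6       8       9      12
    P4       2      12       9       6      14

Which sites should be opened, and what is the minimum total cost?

For any fixed open set, each user region goes to its cheapest open site; total = fixed + service.
{P2, P4}: P→P4 2, Q→P2 10, R→P2 8, S→P4 6, T→P2 4. Service 30; fixed 11; total 41.
{P1, P2, P4}: P→P4 2, Q→P2 10, R→P1 3, S→P4 6, T→P2 4. Service 25; fixed 20; total 45.
{P4}: service 43 + fixed 3 = 46
{P1, P2, P3, P4}: P→P4 2, Q→P3 6, R→P1 3, S→P4 6, T→P2 4. Service 21; fixed 34; total 55.
No other subset beats 41.

Open P2 and P4; minimum total cost 41.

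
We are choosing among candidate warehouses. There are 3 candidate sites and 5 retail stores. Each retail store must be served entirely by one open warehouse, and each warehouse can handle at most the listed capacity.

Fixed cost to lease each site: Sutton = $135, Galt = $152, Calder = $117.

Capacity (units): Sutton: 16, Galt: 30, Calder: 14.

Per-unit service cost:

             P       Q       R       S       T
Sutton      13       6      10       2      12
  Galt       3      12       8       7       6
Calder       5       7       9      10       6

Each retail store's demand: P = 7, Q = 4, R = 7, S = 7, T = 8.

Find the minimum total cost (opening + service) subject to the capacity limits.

Minimum total cost: 450

Open {Sutton, Galt}: P→Galt 3·7=21, Q→Sutton 6·4=24, R→Galt 8·7=56, S→Sutton 2·7=14, T→Galt 6·8=48.
Loads: Sutton carries 11/16, Galt carries 22/30. Service 163; fixed 287; total 450.
Next best feasible plan costs 471.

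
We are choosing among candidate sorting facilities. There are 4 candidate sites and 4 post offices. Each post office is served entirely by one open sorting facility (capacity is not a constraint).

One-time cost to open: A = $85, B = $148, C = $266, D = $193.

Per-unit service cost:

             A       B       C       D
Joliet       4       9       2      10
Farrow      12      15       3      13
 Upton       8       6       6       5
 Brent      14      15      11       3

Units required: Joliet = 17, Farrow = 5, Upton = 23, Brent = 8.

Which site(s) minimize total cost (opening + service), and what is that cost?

For any fixed open set, each post office goes to its cheapest open site; total = fixed + service.
{A}: Joliet→A 4·17=68, Farrow→A 12·5=60, Upton→A 8·23=184, Brent→A 14·8=112. Service 424; fixed 85; total 509.
{C}: service 275 + fixed 266 = 541
{A, D}: service 267 + fixed 278 = 545
{A, B, C, D}: service 188 + fixed 692 = 880
No other subset beats 509.

Open A only; minimum total cost 509.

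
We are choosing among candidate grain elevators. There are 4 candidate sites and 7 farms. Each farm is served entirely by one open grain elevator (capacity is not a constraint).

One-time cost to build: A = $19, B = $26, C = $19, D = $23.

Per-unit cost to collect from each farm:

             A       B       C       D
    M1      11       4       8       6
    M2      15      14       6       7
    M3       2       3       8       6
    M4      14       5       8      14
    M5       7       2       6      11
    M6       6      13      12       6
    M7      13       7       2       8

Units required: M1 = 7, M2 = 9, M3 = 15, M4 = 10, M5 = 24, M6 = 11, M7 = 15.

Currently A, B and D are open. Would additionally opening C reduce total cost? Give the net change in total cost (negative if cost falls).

Yes — net change −65 (cost falls by 65).

Current service cost with {A, B, D}: 390.
Adding C: each farm re-picks its cheapest; new service cost 306, saving 84.
Extra fixed cost: 19. Net change = 19 − 84 = -65.
(Totals: 458 → 393.)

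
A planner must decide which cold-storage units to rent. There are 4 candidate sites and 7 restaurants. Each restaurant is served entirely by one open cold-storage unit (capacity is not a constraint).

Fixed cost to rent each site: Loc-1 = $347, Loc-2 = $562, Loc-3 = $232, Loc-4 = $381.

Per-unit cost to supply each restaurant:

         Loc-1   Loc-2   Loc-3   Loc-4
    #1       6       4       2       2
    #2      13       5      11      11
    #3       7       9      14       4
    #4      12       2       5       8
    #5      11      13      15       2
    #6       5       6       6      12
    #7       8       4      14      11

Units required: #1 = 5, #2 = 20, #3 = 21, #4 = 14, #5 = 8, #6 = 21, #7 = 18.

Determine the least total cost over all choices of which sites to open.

For any fixed open set, each restaurant goes to its cheapest open site; total = fixed + service.
{Loc-2}: #1→Loc-2 4·5=20, #2→Loc-2 5·20=100, #3→Loc-2 9·21=189, #4→Loc-2 2·14=28, #5→Loc-2 13·8=104, #6→Loc-2 6·21=126, #7→Loc-2 4·18=72. Service 639; fixed 562; total 1201.
{Loc-4}: service 892 + fixed 381 = 1273
{Loc-1}: #1→Loc-1 6·5=30, #2→Loc-1 13·20=260, #3→Loc-1 7·21=147, #4→Loc-1 12·14=168, #5→Loc-1 11·8=88, #6→Loc-1 5·21=105, #7→Loc-1 8·18=144. Service 942; fixed 347; total 1289.
{Loc-1, Loc-2, Loc-3, Loc-4}: service 415 + fixed 1522 = 1937
(All 15 nonempty subsets were checked; Loc-2 only is lowest.)

Minimum total cost: 1201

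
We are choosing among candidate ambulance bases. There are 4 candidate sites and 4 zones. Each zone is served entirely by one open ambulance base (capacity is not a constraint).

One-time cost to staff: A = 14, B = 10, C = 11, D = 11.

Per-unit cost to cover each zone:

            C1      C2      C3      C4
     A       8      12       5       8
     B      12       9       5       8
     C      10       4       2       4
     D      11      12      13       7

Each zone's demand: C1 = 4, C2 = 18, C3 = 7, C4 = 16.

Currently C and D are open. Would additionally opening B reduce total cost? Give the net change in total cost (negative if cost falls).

No — net change +10 (cost rises by 10).

Current service cost with {C, D}: 190.
Adding B: each zone re-picks its cheapest; new service cost 190, saving 0.
Extra fixed cost: 10. Net change = 10 − 0 = 10.
(Totals: 212 → 222.)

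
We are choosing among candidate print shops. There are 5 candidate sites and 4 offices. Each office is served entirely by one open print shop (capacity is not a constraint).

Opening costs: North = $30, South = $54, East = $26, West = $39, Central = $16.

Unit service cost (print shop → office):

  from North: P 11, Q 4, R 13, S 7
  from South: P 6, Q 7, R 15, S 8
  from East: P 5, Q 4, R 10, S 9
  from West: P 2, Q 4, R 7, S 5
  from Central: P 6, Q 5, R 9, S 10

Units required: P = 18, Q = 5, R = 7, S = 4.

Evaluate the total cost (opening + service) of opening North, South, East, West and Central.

Each office is assigned to its cheapest site among the open ones.
{North, South, East, West, Central}: P→West 2·18=36, Q→North 4·5=20, R→West 7·7=49, S→West 5·4=20. Service 125; fixed 165; total 290.

Total cost: 290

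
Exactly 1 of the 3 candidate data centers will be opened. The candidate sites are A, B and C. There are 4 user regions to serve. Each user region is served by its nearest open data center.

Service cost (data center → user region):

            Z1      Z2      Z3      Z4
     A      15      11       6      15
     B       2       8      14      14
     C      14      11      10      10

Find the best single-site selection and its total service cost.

With exactly 1 open, each user region uses its cheapest among the chosen.
{B}: Z1→B 2, Z2→B 8, Z3→B 14, Z4→B 14. Service cost 38.
{C}: service cost 45
{A}: service cost 47
Among all 3 size-1 choices, {B} is lowest.

Choose B only; total service cost 38.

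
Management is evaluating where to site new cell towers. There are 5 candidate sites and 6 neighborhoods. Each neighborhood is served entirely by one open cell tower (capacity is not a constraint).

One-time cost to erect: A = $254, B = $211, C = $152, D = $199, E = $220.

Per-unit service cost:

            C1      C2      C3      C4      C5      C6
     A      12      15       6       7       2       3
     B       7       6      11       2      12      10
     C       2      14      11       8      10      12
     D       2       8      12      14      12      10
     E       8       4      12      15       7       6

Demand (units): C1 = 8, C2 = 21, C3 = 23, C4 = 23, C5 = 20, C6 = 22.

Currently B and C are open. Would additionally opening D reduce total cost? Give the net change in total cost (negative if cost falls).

Current service cost with {B, C}: 861.
Adding D: each neighborhood re-picks its cheapest; new service cost 861, saving 0.
Extra fixed cost: 199. Net change = 199 − 0 = 199.
(Totals: 1224 → 1423.)

No — net change +199 (cost rises by 199).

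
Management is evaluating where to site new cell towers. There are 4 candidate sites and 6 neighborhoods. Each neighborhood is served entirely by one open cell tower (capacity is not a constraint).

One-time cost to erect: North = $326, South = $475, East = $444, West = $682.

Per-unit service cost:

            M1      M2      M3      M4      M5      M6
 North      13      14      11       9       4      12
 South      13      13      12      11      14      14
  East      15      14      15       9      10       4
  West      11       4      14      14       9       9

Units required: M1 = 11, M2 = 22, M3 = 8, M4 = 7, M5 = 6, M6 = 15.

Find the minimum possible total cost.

For any fixed open set, each neighborhood goes to its cheapest open site; total = fixed + service.
{North}: M1→North 13·11=143, M2→North 14·22=308, M3→North 11·8=88, M4→North 9·7=63, M5→North 4·6=24, M6→North 12·15=180. Service 806; fixed 326; total 1132.
{East}: service 776 + fixed 444 = 1220
{West}: service 608 + fixed 682 = 1290
{North, South, East, West}: M1→West 11·11=121, M2→West 4·22=88, M3→North 11·8=88, M4→North 9·7=63, M5→North 4·6=24, M6→East 4·15=60. Service 444; fixed 1927; total 2371.
No other subset beats 1132.

Minimum total cost: 1132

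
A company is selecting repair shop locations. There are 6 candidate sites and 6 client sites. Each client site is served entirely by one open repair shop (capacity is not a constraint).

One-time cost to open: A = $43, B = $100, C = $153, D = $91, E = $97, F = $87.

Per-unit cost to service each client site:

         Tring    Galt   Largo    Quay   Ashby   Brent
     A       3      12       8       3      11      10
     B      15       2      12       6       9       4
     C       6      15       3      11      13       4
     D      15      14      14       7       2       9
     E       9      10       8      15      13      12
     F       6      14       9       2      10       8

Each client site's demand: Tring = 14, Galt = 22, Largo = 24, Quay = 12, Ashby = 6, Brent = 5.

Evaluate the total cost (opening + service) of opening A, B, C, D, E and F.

Each client site is assigned to its cheapest site among the open ones.
{A, B, C, D, E, F}: Tring→A 3·14=42, Galt→B 2·22=44, Largo→C 3·24=72, Quay→F 2·12=24, Ashby→D 2·6=12, Brent→B 4·5=20. Service 214; fixed 571; total 785.

Total cost: 785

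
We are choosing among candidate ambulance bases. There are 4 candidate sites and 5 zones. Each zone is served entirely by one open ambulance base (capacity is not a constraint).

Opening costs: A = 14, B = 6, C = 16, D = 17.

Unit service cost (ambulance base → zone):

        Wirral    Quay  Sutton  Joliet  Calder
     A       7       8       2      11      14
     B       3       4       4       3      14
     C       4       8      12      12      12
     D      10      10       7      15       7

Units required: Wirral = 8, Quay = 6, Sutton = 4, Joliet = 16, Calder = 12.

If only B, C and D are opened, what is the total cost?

Total cost: 235

Each zone is assigned to its cheapest site among the open ones.
{B, C, D}: Wirral→B 3·8=24, Quay→B 4·6=24, Sutton→B 4·4=16, Joliet→B 3·16=48, Calder→D 7·12=84. Service 196; fixed 39; total 235.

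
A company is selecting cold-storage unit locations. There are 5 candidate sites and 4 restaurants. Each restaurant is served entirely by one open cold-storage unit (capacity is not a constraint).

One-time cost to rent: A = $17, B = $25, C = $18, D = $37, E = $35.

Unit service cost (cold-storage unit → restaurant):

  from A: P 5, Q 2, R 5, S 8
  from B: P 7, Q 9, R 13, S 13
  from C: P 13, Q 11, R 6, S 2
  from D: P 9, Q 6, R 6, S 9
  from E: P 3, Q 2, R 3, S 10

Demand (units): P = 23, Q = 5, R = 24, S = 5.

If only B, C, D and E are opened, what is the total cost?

Total cost: 276

Each restaurant is assigned to its cheapest site among the open ones.
{B, C, D, E}: P→E 3·23=69, Q→E 2·5=10, R→E 3·24=72, S→C 2·5=10. Service 161; fixed 115; total 276.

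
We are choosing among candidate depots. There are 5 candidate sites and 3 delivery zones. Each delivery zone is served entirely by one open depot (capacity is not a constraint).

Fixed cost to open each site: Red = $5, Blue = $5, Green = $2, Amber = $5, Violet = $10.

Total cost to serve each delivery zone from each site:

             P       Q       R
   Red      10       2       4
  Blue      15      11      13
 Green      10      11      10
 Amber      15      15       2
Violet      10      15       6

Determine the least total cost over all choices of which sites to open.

Minimum total cost: 21

For any fixed open set, each delivery zone goes to its cheapest open site; total = fixed + service.
{Red}: P→Red 10, Q→Red 2, R→Red 4. Service 16; fixed 5; total 21.
{Red, Green}: service 16 + fixed 7 = 23
{Red, Amber}: P→Red 10, Q→Red 2, R→Amber 2. Service 14; fixed 10; total 24.
{Red, Blue, Green, Amber, Violet}: service 14 + fixed 27 = 41
No other subset beats 21.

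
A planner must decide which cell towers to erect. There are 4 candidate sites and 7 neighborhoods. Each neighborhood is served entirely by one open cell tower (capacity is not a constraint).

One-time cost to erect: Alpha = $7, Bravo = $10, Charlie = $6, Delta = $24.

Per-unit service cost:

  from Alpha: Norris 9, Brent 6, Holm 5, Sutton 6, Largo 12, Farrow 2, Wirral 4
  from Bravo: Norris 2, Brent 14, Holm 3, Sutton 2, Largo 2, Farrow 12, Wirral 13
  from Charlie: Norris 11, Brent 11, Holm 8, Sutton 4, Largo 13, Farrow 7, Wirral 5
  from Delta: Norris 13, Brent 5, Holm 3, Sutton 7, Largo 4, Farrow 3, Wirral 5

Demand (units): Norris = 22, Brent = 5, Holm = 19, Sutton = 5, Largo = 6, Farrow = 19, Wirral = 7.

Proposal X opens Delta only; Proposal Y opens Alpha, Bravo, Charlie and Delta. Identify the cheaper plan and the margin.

Proposal Y is cheaper by 282.

Proposal X: {Delta}: Norris→Delta 13·22=286, Brent→Delta 5·5=25, Holm→Delta 3·19=57, Sutton→Delta 7·5=35, Largo→Delta 4·6=24, Farrow→Delta 3·19=57, Wirral→Delta 5·7=35. Service 519; fixed 24; total 543.
Proposal Y: {Alpha, Bravo, Charlie, Delta}: Norris→Bravo 2·22=44, Brent→Delta 5·5=25, Holm→Bravo 3·19=57, Sutton→Bravo 2·5=10, Largo→Bravo 2·6=12, Farrow→Alpha 2·19=38, Wirral→Alpha 4·7=28. Service 214; fixed 47; total 261.
Difference: |543 − 261| = 282.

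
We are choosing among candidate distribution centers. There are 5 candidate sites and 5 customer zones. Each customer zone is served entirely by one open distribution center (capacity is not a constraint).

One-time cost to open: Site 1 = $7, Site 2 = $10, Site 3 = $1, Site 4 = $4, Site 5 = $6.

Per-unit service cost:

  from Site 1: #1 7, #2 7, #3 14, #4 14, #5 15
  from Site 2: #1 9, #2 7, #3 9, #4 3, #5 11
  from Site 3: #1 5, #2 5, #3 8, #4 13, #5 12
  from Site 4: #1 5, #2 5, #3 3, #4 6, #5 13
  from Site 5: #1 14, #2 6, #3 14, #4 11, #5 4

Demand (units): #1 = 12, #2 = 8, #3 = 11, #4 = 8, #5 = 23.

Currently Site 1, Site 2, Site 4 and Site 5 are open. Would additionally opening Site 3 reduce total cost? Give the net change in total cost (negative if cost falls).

Current service cost with {Site 1, Site 2, Site 4, Site 5}: 249.
Adding Site 3: each customer zone re-picks its cheapest; new service cost 249, saving 0.
Extra fixed cost: 1. Net change = 1 − 0 = 1.
(Totals: 276 → 277.)

No — net change +1 (cost rises by 1).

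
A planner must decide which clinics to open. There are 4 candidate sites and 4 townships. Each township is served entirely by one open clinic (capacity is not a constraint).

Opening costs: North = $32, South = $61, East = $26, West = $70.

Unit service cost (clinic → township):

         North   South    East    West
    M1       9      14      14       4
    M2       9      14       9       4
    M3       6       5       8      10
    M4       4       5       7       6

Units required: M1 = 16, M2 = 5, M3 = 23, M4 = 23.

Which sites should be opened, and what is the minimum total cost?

Open North and West; minimum total cost 416.

For any fixed open set, each township goes to its cheapest open site; total = fixed + service.
{North, West}: M1→West 4·16=64, M2→West 4·5=20, M3→North 6·23=138, M4→North 4·23=92. Service 314; fixed 102; total 416.
{North, East, West}: service 314 + fixed 128 = 442
{South, West}: M1→West 4·16=64, M2→West 4·5=20, M3→South 5·23=115, M4→South 5·23=115. Service 314; fixed 131; total 445.
{North, South, East, West}: M1→West 4·16=64, M2→West 4·5=20, M3→South 5·23=115, M4→North 4·23=92. Service 291; fixed 189; total 480.
No other subset beats 416.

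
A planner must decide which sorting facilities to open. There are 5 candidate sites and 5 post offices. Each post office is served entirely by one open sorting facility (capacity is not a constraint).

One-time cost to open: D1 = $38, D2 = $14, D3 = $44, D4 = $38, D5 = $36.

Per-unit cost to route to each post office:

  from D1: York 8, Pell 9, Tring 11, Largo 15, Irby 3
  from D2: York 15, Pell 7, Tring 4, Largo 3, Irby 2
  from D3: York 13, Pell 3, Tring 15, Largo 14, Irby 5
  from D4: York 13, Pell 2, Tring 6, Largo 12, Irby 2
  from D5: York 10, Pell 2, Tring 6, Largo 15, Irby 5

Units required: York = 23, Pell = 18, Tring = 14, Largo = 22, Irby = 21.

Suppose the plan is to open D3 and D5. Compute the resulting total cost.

Total cost: 843

Each post office is assigned to its cheapest site among the open ones.
{D3, D5}: York→D5 10·23=230, Pell→D5 2·18=36, Tring→D5 6·14=84, Largo→D3 14·22=308, Irby→D3 5·21=105. Service 763; fixed 80; total 843.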